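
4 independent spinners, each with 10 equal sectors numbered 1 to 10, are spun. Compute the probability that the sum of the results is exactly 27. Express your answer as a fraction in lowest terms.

There are 10^4 = 10000 equally likely outcomes.
The number of ordered 4-tuples from {1,…,10} summing to 27 is 480.
P(sum = 27) = 480/10000 = 6/125.

6/125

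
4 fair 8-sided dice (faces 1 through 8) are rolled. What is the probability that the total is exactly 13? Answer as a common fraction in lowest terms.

51/1024

There are 8^4 = 4096 equally likely outcomes.
The number of ordered 4-tuples from {1,…,8} summing to 13 is 204.
P(sum = 13) = 204/4096 = 51/1024.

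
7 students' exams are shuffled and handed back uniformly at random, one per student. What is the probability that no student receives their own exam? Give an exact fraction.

103/280

This is the derangement probability: permutations of 7 with no fixed point.
D(7) = 7! · (1 − 1/1! + 1/2! − ··· + (−1)^7/7!) = 1854.
P = 1854/5040 = 103/280.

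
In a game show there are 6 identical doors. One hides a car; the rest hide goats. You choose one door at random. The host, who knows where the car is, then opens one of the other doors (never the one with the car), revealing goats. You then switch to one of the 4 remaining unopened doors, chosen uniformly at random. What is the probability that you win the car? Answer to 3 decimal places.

0.208

Your original door holds the car with probability 1/6, so the other 5 collectively hold it with probability 5/6.
The host can always find an empty door to open, so this doesn't change that 5/6; it is now spread over the 4 remaining unopened doors.
P(win by switching) = (5/6) · (1/4) = 5/24 ≈ 0.208.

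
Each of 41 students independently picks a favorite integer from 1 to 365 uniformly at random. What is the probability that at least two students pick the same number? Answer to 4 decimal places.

0.9032

It's easier to compute the probability that all 41 are distinct.
P(all distinct) = 365/365 · 364/365 · ··· · 325/365 ≈ 0.0968.
So the probability of at least one match is 1 − 0.0968 = 0.9032.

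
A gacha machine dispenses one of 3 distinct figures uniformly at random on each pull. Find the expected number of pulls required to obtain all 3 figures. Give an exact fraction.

11/2

After i distinct types are collected, each trial gives a new one with probability (3−i)/3, so the expected wait for the next new type is 3/(3−i).
E = 3/3 + 3/2 + 3/1 = 11/2.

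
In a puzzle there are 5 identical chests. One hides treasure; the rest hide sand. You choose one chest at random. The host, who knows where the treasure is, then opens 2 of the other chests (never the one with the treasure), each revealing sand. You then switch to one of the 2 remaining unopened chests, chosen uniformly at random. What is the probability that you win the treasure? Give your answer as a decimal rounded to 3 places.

0.400

Your original chest holds the treasure with probability 1/5, so the other 4 collectively hold it with probability 4/5.
The host can always find 2 empty chests to open, so the reveals don't change that 4/5; it is now spread over the 2 remaining unopened chests.
P(win by switching) = (4/5) · (1/2) = 2/5 ≈ 0.400.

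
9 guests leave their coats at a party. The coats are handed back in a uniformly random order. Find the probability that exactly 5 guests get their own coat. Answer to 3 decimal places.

Choose which 5 of the 9 are fixed: C(9,5) = 126 ways.
The remaining 4 must have no fixed point: D(4) = 9.
P = 126·9/362880 = 1/320 ≈ 0.003.

0.003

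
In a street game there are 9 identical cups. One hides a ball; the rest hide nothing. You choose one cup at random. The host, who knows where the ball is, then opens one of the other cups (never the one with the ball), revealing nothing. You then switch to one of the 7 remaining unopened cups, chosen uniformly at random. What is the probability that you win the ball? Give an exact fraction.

8/63

Your original cup holds the ball with probability 1/9, so the other 8 collectively hold it with probability 8/9.
The host can always find an empty cup to open, so this doesn't change that 8/9; it is now spread over the 7 remaining unopened cups.
P(win by switching) = (8/9) · (1/7) = 8/63.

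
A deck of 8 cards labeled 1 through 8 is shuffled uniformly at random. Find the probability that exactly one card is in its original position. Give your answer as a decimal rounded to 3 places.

Choose which one is fixed: C(8,1) = 8 ways.
The remaining 7 must have no fixed point: D(7) = 1854.
P = 8·1854/40320 = 103/280 ≈ 0.368.

0.368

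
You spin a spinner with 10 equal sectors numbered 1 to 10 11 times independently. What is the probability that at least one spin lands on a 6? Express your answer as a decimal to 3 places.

P(no spin lands on a 6) = (9/10)^11 ≈ 0.314.
P(at least one) = 1 − 0.314 = 0.686.

0.686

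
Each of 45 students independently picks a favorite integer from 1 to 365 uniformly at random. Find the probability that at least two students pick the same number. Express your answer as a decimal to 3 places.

It's easier to compute the probability that all 45 are distinct.
P(all distinct) = 365/365 · 364/365 · ··· · 321/365 ≈ 0.059.
So the probability of at least one match is 1 − 0.059 = 0.941.

0.941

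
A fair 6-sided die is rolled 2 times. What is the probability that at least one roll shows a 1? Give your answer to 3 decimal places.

0.306

P(no roll shows a 1) = (5/6)^2 ≈ 0.694.
P(at least one) = 1 − 0.694 = 0.306.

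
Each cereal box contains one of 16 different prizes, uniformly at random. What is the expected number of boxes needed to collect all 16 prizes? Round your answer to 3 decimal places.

54.092

After i distinct types are collected, each trial gives a new one with probability (16−i)/16, so the expected wait for the next new type is 16/(16−i).
E = 16/16 + 16/15 + 16/14 + 16/13 + 16/12 + 16/11 + 16/10 + 16/9 + 16/8 + 16/7 + 16/6 + 16/5 + 16/4 + 16/3 + 16/2 + 16/1 = 2436559/45045 ≈ 54.092.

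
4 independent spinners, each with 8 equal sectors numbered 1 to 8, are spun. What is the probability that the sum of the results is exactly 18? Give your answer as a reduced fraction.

There are 8^4 = 4096 equally likely outcomes.
The number of ordered 4-tuples from {1,…,8} summing to 18 is 344.
P(sum = 18) = 344/4096 = 43/512.

43/512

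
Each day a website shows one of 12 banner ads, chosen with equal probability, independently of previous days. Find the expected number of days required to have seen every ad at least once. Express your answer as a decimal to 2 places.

After i distinct types are collected, each trial gives a new one with probability (12−i)/12, so the expected wait for the next new type is 12/(12−i).
E = 12/12 + 12/11 + 12/10 + 12/9 + 12/8 + 12/7 + 12/6 + 12/5 + 12/4 + 12/3 + 12/2 + 12/1 = 86021/2310 ≈ 37.24.

37.24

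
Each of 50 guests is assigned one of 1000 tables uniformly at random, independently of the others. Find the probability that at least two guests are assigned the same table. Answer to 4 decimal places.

0.7123

It's easier to compute the probability that all 50 are distinct.
P(all distinct) = 1000/1000 · 999/1000 · ··· · 951/1000 ≈ 0.2877.
So the probability of at least one match is 1 − 0.2877 = 0.7123.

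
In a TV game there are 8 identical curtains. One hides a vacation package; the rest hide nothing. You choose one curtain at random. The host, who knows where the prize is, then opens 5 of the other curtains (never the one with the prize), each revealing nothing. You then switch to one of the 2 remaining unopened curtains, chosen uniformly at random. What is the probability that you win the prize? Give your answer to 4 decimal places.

0.4375

Your original curtain holds the prize with probability 1/8, so the other 7 collectively hold it with probability 7/8.
The host can always find 5 empty curtains to open, so the reveals don't change that 7/8; it is now spread over the 2 remaining unopened curtains.
P(win by switching) = (7/8) · (1/2) = 7/16 ≈ 0.4375.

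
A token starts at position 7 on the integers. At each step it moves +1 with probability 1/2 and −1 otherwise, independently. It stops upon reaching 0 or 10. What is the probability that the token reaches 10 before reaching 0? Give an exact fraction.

7/10

With a fair step, P(i) = ½P(i−1) + ½P(i+1) with P(0)=0, P(10)=1 has the linear solution P(i) = i/10.
P(7) = 7/10.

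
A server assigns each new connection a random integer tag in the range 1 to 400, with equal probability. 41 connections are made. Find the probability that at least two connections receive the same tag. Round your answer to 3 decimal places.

It's easier to compute the probability that all 41 are distinct.
P(all distinct) = 400/400 · 399/400 · ··· · 360/400 ≈ 0.120.
So the probability of at least one match is 1 − 0.120 = 0.880.

0.880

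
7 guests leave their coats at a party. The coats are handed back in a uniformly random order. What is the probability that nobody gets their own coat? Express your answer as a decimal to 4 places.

0.3679

This is the derangement probability: permutations of 7 with no fixed point.
D(7) = 7! · (1 − 1/1! + 1/2! − ··· + (−1)^7/7!) = 1854.
P = 1854/5040 = 103/280 ≈ 0.3679.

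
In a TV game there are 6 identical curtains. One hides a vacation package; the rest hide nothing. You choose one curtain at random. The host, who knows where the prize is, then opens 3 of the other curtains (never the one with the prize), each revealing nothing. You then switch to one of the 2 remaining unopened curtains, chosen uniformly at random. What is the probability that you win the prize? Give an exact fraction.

Your original curtain holds the prize with probability 1/6, so the other 5 collectively hold it with probability 5/6.
The host can always find 3 empty curtains to open, so the reveals don't change that 5/6; it is now spread over the 2 remaining unopened curtains.
P(win by switching) = (5/6) · (1/2) = 5/12.

5/12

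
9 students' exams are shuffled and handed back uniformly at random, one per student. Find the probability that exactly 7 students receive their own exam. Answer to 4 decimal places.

0.0001

Choose which 7 of the 9 are fixed: C(9,7) = 36 ways.
The remaining 2 must have no fixed point: D(2) = 1.
P = 36·1/362880 = 1/10080 ≈ 0.0001.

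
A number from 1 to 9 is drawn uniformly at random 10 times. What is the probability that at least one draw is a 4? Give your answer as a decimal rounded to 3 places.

0.692

P(no draw is a 4) = (8/9)^10 ≈ 0.308.
P(at least one) = 1 − 0.308 = 0.692.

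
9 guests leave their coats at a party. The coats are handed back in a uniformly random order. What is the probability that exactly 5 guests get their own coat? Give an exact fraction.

Choose which 5 of the 9 are fixed: C(9,5) = 126 ways.
The remaining 4 must have no fixed point: D(4) = 9.
P = 126·9/362880 = 1/320.

1/320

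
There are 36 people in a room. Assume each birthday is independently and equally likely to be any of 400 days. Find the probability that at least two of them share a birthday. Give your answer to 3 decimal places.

It's easier to compute the probability that all 36 are distinct.
P(all distinct) = 400/400 · 399/400 · ··· · 365/400 ≈ 0.197.
So the probability of at least one match is 1 − 0.197 = 0.803.

0.803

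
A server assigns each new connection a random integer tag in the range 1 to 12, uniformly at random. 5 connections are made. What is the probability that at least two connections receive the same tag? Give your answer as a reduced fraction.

89/144

It's easier to compute the probability that all 5 are distinct.
P(all distinct) = 12/12 · 11/12 · ··· · 8/12 = 55/144.
So the probability of at least one match is 1 − 55/144 = 89/144.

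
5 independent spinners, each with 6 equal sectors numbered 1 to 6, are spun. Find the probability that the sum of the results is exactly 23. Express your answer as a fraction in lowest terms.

There are 6^5 = 7776 equally likely outcomes.
The number of ordered 5-tuples from {1,…,6} summing to 23 is 305.
P(sum = 23) = 305/7776.

305/7776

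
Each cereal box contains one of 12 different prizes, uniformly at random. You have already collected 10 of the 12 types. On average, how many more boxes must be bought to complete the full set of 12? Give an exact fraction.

18

Starting from 10 distinct types, each trial gives a new one with probability (12−i)/12 when i types are held, so the wait for the next new type is 12/(12−i).
E = 12/2 + 12/1 = 18.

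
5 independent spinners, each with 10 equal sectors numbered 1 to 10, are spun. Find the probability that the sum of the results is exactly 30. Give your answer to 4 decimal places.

There are 10^5 = 100000 equally likely outcomes.
The number of ordered 5-tuples from {1,…,10} summing to 30 is 5631.
P(sum = 30) = 5631/100000 ≈ 0.0563.

0.0563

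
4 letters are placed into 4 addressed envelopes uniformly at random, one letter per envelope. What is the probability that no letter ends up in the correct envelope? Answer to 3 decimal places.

0.375

This is the derangement probability: permutations of 4 with no fixed point.
D(4) = 4! · (1 − 1/1! + 1/2! − ··· + (−1)^4/4!) = 9.
P = 9/24 = 3/8 ≈ 0.375.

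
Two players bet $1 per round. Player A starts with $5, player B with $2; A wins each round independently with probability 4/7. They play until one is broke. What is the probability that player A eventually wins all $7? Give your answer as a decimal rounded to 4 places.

0.8802

Let r = q/p = (3/7)/(4/7) = 3/4. The recurrence P(i) = p·P(i+1) + q·P(i−1) with P(0)=0, P(7)=1 gives P(i) = (1 − r^i)/(1 − r^7).
P(5) = (1 − (3/4)^5) / (1 − (3/4)^7) = 12496/14197 ≈ 0.8802.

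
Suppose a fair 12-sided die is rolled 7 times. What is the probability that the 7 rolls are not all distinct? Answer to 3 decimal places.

P(all 7 different) = 12/12 · 11/12 · ··· · 6/12 ≈ 0.111.
P(at least two equal) = 1 − 0.111 = 0.889.

0.889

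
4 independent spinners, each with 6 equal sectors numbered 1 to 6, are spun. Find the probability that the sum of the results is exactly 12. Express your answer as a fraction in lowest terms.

125/1296

There are 6^4 = 1296 equally likely outcomes.
The number of ordered 4-tuples from {1,…,6} summing to 12 is 125.
P(sum = 12) = 125/1296.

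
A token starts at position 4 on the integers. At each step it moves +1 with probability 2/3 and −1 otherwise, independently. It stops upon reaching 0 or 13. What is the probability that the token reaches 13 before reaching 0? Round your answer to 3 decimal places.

Let r = q/p = (1/3)/(2/3) = 1/2. The recurrence P(i) = p·P(i+1) + q·P(i−1) with P(0)=0, P(13)=1 gives P(i) = (1 − r^i)/(1 − r^13).
P(4) = (1 − (1/2)^4) / (1 − (1/2)^13) = 7680/8191 ≈ 0.938.

0.938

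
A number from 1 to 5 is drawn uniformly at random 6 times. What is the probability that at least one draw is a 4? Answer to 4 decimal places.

P(no draw is a 4) = (4/5)^6 ≈ 0.2621.
P(at least one) = 1 − 0.2621 = 0.7379.

0.7379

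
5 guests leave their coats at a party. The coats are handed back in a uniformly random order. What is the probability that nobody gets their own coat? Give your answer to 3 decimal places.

This is the derangement probability: permutations of 5 with no fixed point.
D(5) = 5! · (1 − 1/1! + 1/2! − ··· + (−1)^5/5!) = 44.
P = 44/120 = 11/30 ≈ 0.367.

0.367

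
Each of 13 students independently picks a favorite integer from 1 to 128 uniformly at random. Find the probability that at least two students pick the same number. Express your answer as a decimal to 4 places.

It's easier to compute the probability that all 13 are distinct.
P(all distinct) = 128/128 · 127/128 · ··· · 116/128 ≈ 0.5325.
So the probability of at least one match is 1 − 0.5325 = 0.4675.

0.4675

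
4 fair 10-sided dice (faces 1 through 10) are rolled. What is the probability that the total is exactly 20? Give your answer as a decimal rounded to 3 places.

There are 10^4 = 10000 equally likely outcomes.
The number of ordered 4-tuples from {1,…,10} summing to 20 is 633.
P(sum = 20) = 633/10000 ≈ 0.063.

0.063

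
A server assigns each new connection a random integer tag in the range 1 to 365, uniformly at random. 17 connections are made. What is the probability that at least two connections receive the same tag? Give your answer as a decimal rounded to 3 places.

0.315

It's easier to compute the probability that all 17 are distinct.
P(all distinct) = 365/365 · 364/365 · ··· · 349/365 ≈ 0.685.
So the probability of at least one match is 1 − 0.685 = 0.315.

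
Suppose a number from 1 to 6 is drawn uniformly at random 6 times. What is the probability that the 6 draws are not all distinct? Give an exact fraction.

P(all 6 different) = 6/6 · 5/6 · ··· · 1/6 = 5/324.
P(at least two equal) = 1 − 5/324 = 319/324.

319/324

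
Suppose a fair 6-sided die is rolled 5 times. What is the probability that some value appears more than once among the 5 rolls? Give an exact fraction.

49/54

P(all 5 different) = 6/6 · 5/6 · ··· · 2/6 = 5/54.
P(at least two equal) = 1 − 5/54 = 49/54.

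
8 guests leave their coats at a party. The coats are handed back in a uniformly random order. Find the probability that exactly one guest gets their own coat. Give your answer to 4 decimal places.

0.3679

Choose which one is fixed: C(8,1) = 8 ways.
The remaining 7 must have no fixed point: D(7) = 1854.
P = 8·1854/40320 = 103/280 ≈ 0.3679.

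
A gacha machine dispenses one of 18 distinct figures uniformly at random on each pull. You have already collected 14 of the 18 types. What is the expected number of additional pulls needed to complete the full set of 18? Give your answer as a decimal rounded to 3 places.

37.500

Starting from 14 distinct types, each trial gives a new one with probability (18−i)/18 when i types are held, so the wait for the next new type is 18/(18−i).
E = 18/4 + 18/3 + 18/2 + 18/1 = 75/2 ≈ 37.500.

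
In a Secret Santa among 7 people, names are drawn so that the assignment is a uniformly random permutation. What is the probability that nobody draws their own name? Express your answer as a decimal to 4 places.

This is the derangement probability: permutations of 7 with no fixed point.
D(7) = 7! · (1 − 1/1! + 1/2! − ··· + (−1)^7/7!) = 1854.
P = 1854/5040 = 103/280 ≈ 0.3679.

0.3679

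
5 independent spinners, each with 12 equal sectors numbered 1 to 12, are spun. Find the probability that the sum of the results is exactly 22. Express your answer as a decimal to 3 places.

0.022

There are 12^5 = 248832 equally likely outcomes.
The number of ordered 5-tuples from {1,…,12} summing to 22 is 5355.
P(sum = 22) = 5355/248832 = 595/27648 ≈ 0.022.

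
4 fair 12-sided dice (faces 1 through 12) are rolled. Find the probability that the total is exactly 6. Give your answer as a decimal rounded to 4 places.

0.0005

There are 12^4 = 20736 equally likely outcomes.
The number of ordered 4-tuples from {1,…,12} summing to 6 is 10.
P(sum = 6) = 10/20736 = 5/10368 ≈ 0.0005.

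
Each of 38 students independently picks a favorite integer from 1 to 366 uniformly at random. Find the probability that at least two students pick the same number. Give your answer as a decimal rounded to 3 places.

It's easier to compute the probability that all 38 are distinct.
P(all distinct) = 366/366 · 365/366 · ··· · 329/366 ≈ 0.137.
So the probability of at least one match is 1 − 0.137 = 0.863.

0.863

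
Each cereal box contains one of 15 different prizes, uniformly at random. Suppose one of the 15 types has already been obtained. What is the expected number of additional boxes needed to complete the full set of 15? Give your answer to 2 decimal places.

48.77

Starting from 1 distinct type, each trial gives a new one with probability (15−i)/15 when i types are held, so the wait for the next new type is 15/(15−i).
E = 15/14 + 15/13 + 15/12 + 15/11 + 15/10 + 15/9 + 15/8 + 15/7 + 15/6 + 15/5 + 15/4 + 15/3 + 15/2 + 15/1 = 1171733/24024 ≈ 48.77.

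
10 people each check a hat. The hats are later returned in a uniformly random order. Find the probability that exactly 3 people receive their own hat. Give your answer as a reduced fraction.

Choose which 3 of the 10 are fixed: C(10,3) = 120 ways.
The remaining 7 must have no fixed point: D(7) = 1854.
P = 120·1854/3628800 = 103/1680.

103/1680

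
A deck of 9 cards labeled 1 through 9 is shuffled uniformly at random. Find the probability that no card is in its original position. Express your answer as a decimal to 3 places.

0.368

This is the derangement probability: permutations of 9 with no fixed point.
D(9) = 9! · (1 − 1/1! + 1/2! − ··· + (−1)^9/9!) = 133496.
P = 133496/362880 = 16687/45360 ≈ 0.368.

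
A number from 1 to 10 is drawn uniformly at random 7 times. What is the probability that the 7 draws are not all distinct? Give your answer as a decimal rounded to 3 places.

P(all 7 different) = 10/10 · 9/10 · ··· · 4/10 ≈ 0.060.
P(at least two equal) = 1 − 0.060 = 0.940.

0.940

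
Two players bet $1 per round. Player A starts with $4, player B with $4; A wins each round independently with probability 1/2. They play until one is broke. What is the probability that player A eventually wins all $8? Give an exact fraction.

1/2

With a fair step, P(i) = ½P(i−1) + ½P(i+1) with P(0)=0, P(8)=1 has the linear solution P(i) = i/8.
P(4) = 4/8 = 1/2.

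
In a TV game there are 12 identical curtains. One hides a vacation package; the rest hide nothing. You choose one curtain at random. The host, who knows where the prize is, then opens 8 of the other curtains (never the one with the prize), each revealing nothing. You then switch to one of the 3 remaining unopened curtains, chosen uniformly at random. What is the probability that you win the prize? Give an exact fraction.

Your original curtain holds the prize with probability 1/12, so the other 11 collectively hold it with probability 11/12.
The host can always find 8 empty curtains to open, so the reveals don't change that 11/12; it is now spread over the 3 remaining unopened curtains.
P(win by switching) = (11/12) · (1/3) = 11/36.

11/36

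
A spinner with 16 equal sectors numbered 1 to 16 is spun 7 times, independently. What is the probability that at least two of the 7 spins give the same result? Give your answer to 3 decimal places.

P(all 7 different) = 16/16 · 15/16 · ··· · 10/16 ≈ 0.215.
P(at least two equal) = 1 − 0.215 = 0.785.

0.785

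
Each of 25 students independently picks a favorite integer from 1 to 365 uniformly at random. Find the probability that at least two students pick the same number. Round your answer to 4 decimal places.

It's easier to compute the probability that all 25 are distinct.
P(all distinct) = 365/365 · 364/365 · ··· · 341/365 ≈ 0.4313.
So the probability of at least one match is 1 − 0.4313 = 0.5687.

0.5687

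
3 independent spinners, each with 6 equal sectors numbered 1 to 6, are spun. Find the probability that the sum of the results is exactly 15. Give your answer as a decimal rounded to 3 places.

0.046

There are 6^3 = 216 equally likely outcomes.
The number of ordered 3-tuples from {1,…,6} summing to 15 is 10.
P(sum = 15) = 10/216 = 5/108 ≈ 0.046.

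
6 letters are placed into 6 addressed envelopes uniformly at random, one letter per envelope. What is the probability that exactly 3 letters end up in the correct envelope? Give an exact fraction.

1/18

Choose which 3 of the 6 are fixed: C(6,3) = 20 ways.
The remaining 3 must have no fixed point: D(3) = 2.
P = 20·2/720 = 1/18.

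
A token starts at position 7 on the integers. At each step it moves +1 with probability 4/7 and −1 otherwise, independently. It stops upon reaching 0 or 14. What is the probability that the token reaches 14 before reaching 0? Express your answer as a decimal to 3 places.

Let r = q/p = (3/7)/(4/7) = 3/4. The recurrence P(i) = p·P(i+1) + q·P(i−1) with P(0)=0, P(14)=1 gives P(i) = (1 − r^i)/(1 − r^14).
P(7) = (1 − (3/4)^7) / (1 − (3/4)^14) = 16384/18571 ≈ 0.882.

0.882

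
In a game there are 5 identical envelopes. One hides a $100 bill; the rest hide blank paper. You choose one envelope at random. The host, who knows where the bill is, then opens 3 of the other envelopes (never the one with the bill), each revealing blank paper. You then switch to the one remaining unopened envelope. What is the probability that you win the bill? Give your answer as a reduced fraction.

Your original envelope holds the bill with probability 1/5, so the other 4 collectively hold it with probability 4/5.
The host can always find 3 empty envelopes to open, so the reveals don't change that 4/5; it is now spread over the 1 remaining unopened envelope.
P(win by switching) = (4/5) · (1/1) = 4/5.

4/5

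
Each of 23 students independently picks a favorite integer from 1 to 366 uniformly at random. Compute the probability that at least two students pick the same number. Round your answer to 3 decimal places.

0.506

It's easier to compute the probability that all 23 are distinct.
P(all distinct) = 366/366 · 365/366 · ··· · 344/366 ≈ 0.494.
So the probability of at least one match is 1 − 0.494 = 0.506.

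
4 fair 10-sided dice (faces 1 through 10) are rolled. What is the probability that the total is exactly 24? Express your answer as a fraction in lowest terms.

There are 10^4 = 10000 equally likely outcomes.
The number of ordered 4-tuples from {1,…,10} summing to 24 is 633.
P(sum = 24) = 633/10000.

633/10000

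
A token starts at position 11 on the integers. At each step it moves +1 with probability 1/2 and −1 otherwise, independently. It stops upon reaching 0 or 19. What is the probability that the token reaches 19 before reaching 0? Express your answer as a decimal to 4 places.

0.5789

With a fair step, P(i) = ½P(i−1) + ½P(i+1) with P(0)=0, P(19)=1 has the linear solution P(i) = i/19.
P(11) = 11/19 ≈ 0.5789.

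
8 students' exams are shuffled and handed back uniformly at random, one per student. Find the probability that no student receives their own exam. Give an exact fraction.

This is the derangement probability: permutations of 8 with no fixed point.
D(8) = 8! · (1 − 1/1! + 1/2! − ··· + (−1)^8/8!) = 14833.
P = 14833/40320 = 2119/5760.

2119/5760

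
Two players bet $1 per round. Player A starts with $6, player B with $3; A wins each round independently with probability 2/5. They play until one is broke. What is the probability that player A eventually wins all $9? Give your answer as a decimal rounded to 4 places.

Let r = q/p = (3/5)/(2/5) = 3/2. The recurrence P(i) = p·P(i+1) + q·P(i−1) with P(0)=0, P(9)=1 gives P(i) = (1 − r^i)/(1 − r^9).
P(6) = (1 − (3/2)^6) / (1 − (3/2)^9) = 280/1009 ≈ 0.2775.

0.2775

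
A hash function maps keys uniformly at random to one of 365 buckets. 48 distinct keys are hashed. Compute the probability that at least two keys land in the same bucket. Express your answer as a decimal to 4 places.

It's easier to compute the probability that all 48 are distinct.
P(all distinct) = 365/365 · 364/365 · ··· · 318/365 ≈ 0.0394.
So the probability of at least one match is 1 − 0.0394 = 0.9606.

0.9606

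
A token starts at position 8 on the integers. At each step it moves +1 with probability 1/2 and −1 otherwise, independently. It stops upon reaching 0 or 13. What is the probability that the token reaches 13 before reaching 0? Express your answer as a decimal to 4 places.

With a fair step, P(i) = ½P(i−1) + ½P(i+1) with P(0)=0, P(13)=1 has the linear solution P(i) = i/13.
P(8) = 8/13 ≈ 0.6154.

0.6154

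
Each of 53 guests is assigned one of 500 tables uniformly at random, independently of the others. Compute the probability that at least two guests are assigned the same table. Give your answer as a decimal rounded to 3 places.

It's easier to compute the probability that all 53 are distinct.
P(all distinct) = 500/500 · 499/500 · ··· · 448/500 ≈ 0.057.
So the probability of at least one match is 1 − 0.057 = 0.943.

0.943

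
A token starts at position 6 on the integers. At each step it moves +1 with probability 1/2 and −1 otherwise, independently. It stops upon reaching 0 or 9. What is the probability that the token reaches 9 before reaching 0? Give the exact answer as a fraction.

2/3

With a fair step, P(i) = ½P(i−1) + ½P(i+1) with P(0)=0, P(9)=1 has the linear solution P(i) = i/9.
P(6) = 6/9 = 2/3.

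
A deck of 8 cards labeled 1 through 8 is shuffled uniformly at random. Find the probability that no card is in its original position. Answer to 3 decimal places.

0.368

This is the derangement probability: permutations of 8 with no fixed point.
D(8) = 8! · (1 − 1/1! + 1/2! − ··· + (−1)^8/8!) = 14833.
P = 14833/40320 = 2119/5760 ≈ 0.368.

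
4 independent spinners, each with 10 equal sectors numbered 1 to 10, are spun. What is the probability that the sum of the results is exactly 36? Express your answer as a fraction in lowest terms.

There are 10^4 = 10000 equally likely outcomes.
The number of ordered 4-tuples from {1,…,10} summing to 36 is 35.
P(sum = 36) = 35/10000 = 7/2000.

7/2000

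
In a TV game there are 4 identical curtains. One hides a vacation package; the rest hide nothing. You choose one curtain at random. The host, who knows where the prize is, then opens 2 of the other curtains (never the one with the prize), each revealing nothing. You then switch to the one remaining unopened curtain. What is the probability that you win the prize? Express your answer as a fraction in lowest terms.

3/4

Your original curtain holds the prize with probability 1/4, so the other 3 collectively hold it with probability 3/4.
The host can always find 2 empty curtains to open, so the reveals don't change that 3/4; it is now spread over the 1 remaining unopened curtain.
P(win by switching) = (3/4) · (1/1) = 3/4.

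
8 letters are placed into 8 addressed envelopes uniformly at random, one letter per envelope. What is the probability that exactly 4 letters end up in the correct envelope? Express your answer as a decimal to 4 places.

Choose which 4 of the 8 are fixed: C(8,4) = 70 ways.
The remaining 4 must have no fixed point: D(4) = 9.
P = 70·9/40320 = 1/64 ≈ 0.0156.

0.0156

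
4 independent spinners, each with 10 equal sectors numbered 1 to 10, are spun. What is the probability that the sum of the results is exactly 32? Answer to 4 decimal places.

There are 10^4 = 10000 equally likely outcomes.
The number of ordered 4-tuples from {1,…,10} summing to 32 is 165.
P(sum = 32) = 165/10000 = 33/2000 ≈ 0.0165.

0.0165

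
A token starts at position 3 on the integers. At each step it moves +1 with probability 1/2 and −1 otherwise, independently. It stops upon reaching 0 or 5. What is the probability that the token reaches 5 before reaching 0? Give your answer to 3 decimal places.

0.600

With a fair step, P(i) = ½P(i−1) + ½P(i+1) with P(0)=0, P(5)=1 has the linear solution P(i) = i/5.
P(3) = 3/5 ≈ 0.600.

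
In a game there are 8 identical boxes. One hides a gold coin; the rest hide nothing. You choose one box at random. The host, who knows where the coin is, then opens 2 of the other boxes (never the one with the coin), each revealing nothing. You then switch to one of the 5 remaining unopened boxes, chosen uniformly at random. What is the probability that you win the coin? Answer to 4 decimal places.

0.1750

Your original box holds the coin with probability 1/8, so the other 7 collectively hold it with probability 7/8.
The host can always find 2 empty boxes to open, so the reveals don't change that 7/8; it is now spread over the 5 remaining unopened boxes.
P(win by switching) = (7/8) · (1/5) = 7/40 ≈ 0.1750.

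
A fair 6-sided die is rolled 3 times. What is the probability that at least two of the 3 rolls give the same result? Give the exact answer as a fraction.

4/9

P(all 3 different) = 6/6 · 5/6 · ··· · 4/6 = 5/9.
P(at least two equal) = 1 − 5/9 = 4/9.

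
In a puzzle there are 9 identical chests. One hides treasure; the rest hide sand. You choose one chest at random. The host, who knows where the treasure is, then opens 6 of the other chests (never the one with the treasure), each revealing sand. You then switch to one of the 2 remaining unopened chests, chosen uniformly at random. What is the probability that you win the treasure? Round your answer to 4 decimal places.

0.4444

Your original chest holds the treasure with probability 1/9, so the other 8 collectively hold it with probability 8/9.
The host can always find 6 empty chests to open, so the reveals don't change that 8/9; it is now spread over the 2 remaining unopened chests.
P(win by switching) = (8/9) · (1/2) = 4/9 ≈ 0.4444.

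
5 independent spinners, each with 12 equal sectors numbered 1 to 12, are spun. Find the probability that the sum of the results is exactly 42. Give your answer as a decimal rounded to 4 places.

There are 12^5 = 248832 equally likely outcomes.
The number of ordered 5-tuples from {1,…,12} summing to 42 is 6265.
P(sum = 42) = 6265/248832 ≈ 0.0252.

0.0252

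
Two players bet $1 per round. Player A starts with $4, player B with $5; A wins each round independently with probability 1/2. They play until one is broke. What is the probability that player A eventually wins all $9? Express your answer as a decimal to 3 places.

With a fair step, P(i) = ½P(i−1) + ½P(i+1) with P(0)=0, P(9)=1 has the linear solution P(i) = i/9.
P(4) = 4/9 ≈ 0.444.

0.444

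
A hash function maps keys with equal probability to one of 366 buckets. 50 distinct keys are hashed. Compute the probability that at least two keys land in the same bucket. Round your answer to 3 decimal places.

0.970

It's easier to compute the probability that all 50 are distinct.
P(all distinct) = 366/366 · 365/366 · ··· · 317/366 ≈ 0.030.
So the probability of at least one match is 1 − 0.030 = 0.970.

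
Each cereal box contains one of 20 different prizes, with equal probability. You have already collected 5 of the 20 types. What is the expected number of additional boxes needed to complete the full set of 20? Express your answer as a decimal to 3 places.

Starting from 5 distinct types, each trial gives a new one with probability (20−i)/20 when i types are held, so the wait for the next new type is 20/(20−i).
E = 20/15 + 20/14 + 20/13 + 20/12 + 20/11 + 20/10 + 20/9 + 20/8 + 20/7 + 20/6 + 20/5 + 20/4 + 20/3 + 20/2 + 20/1 = 1195757/18018 ≈ 66.365.

66.365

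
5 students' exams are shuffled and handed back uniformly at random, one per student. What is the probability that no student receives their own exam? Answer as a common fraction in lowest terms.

This is the derangement probability: permutations of 5 with no fixed point.
D(5) = 5! · (1 − 1/1! + 1/2! − ··· + (−1)^5/5!) = 44.
P = 44/120 = 11/30.

11/30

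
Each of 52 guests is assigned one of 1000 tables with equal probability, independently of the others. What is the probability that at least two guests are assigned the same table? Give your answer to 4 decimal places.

0.7406

It's easier to compute the probability that all 52 are distinct.
P(all distinct) = 1000/1000 · 999/1000 · ··· · 949/1000 ≈ 0.2594.
So the probability of at least one match is 1 − 0.2594 = 0.7406.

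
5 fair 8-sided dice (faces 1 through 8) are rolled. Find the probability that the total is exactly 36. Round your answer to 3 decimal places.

There are 8^5 = 32768 equally likely outcomes.
The number of ordered 5-tuples from {1,…,8} summing to 36 is 70.
P(sum = 36) = 70/32768 = 35/16384 ≈ 0.002.

0.002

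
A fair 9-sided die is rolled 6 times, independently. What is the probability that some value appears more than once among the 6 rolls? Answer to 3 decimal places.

0.886

P(all 6 different) = 9/9 · 8/9 · ··· · 4/9 ≈ 0.114.
P(at least two equal) = 1 − 0.114 = 0.886.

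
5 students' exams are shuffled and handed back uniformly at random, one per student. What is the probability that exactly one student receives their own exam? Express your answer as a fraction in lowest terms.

3/8

Choose which one is fixed: C(5,1) = 5 ways.
The remaining 4 must have no fixed point: D(4) = 9.
P = 5·9/120 = 3/8.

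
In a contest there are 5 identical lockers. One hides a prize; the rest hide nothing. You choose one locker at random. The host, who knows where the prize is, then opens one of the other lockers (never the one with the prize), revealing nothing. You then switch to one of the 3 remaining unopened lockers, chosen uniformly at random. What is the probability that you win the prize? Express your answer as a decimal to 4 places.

Your original locker holds the prize with probability 1/5, so the other 4 collectively hold it with probability 4/5.
The host can always find an empty locker to open, so this doesn't change that 4/5; it is now spread over the 3 remaining unopened lockers.
P(win by switching) = (4/5) · (1/3) = 4/15 ≈ 0.2667.

0.2667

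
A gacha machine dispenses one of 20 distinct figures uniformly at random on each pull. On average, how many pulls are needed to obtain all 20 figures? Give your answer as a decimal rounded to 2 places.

71.95

After i distinct types are collected, each trial gives a new one with probability (20−i)/20, so the expected wait for the next new type is 20/(20−i).
E = 20/20 + 20/19 + 20/18 + 20/17 + 20/16 + 20/15 + 20/14 + 20/13 + 20/12 + 20/11 + 20/10 + 20/9 + 20/8 + 20/7 + 20/6 + 20/5 + 20/4 + 20/3 + 20/2 + 20/1 = 279175675/3879876 ≈ 71.95.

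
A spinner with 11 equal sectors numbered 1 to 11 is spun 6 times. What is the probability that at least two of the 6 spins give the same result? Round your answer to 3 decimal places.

0.812

P(all 6 different) = 11/11 · 10/11 · ··· · 6/11 ≈ 0.188.
P(at least two equal) = 1 − 0.188 = 0.812.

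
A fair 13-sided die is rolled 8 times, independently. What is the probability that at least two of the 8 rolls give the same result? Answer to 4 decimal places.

0.9364

P(all 8 different) = 13/13 · 12/13 · ··· · 6/13 ≈ 0.0636.
P(at least two equal) = 1 − 0.0636 = 0.9364.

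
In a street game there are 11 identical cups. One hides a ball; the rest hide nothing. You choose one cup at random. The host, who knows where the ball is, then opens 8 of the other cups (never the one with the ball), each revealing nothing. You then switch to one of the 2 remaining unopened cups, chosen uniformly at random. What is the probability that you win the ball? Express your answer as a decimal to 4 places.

0.4545

Your original cup holds the ball with probability 1/11, so the other 10 collectively hold it with probability 10/11.
The host can always find 8 empty cups to open, so the reveals don't change that 10/11; it is now spread over the 2 remaining unopened cups.
P(win by switching) = (10/11) · (1/2) = 5/11 ≈ 0.4545.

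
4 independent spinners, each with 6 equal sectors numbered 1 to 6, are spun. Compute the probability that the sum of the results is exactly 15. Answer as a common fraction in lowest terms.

There are 6^4 = 1296 equally likely outcomes.
The number of ordered 4-tuples from {1,…,6} summing to 15 is 140.
P(sum = 15) = 140/1296 = 35/324.

35/324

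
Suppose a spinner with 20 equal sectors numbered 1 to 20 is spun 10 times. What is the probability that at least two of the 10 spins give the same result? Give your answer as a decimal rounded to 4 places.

P(all 10 different) = 20/20 · 19/20 · ··· · 11/20 ≈ 0.0655.
P(at least two equal) = 1 − 0.0655 = 0.9345.

0.9345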